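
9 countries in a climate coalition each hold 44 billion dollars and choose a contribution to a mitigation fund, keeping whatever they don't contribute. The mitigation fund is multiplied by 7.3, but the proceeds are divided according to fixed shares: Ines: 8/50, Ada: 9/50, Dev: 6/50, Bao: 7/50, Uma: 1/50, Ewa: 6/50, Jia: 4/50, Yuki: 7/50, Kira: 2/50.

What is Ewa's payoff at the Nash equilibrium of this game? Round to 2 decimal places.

198.18 billion dollars

A player with share s gets back 7.3·s per unit contributed, so full contribution is dominant for anyone with s > 1/7.3 = 0.1370 and zero contribution is dominant for anyone below.
Ines, Ada, Bao and Yuki clear that bar, contributing 44 each; the remaining 5 contribute 0. Total contributed: 176.
Ewa keeps 44 and receives 7.3 × 176 × 6/50 = 154.18 from the mitigation fund, for a payoff of 198.18.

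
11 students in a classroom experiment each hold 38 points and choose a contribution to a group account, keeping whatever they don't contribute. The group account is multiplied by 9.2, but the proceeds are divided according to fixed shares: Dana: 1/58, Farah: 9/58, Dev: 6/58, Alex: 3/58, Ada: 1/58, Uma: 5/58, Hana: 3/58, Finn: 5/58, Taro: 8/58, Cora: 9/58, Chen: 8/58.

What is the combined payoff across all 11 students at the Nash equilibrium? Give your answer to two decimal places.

Each unit j contributes comes back to j as 9.2 × (j's share), so j prefers to contribute only if that share exceeds 1/9.2 = 0.1087; otherwise keeping the unit dominates.
Farah, Taro, Cora and Chen clear that bar, contributing 38 each; the remaining 7 contribute 0. Total contributed: 152.
The group account pays out 9.2 × 152 = 1398.40 in total (split across the unequal shares, but the aggregate is all that matters for the group sum).
The 7 free-riders keep 38 each, adding 266. Group total = 266 + 1398.40 = 1664.40.

1664.40 points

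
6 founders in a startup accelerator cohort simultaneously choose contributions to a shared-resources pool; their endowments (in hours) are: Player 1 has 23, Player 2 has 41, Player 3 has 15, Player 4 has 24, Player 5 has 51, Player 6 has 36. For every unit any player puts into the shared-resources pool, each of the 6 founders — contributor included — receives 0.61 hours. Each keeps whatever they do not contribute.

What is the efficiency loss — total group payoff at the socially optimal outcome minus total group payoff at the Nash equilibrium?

505.40 hours

The private return per contributed unit is 0.61 < 1 for everyone, so the Nash equilibrium is zero contribution and the group total is Σ E_j = 23 + 41 + 15 + 24 + 51 + 36 = 190.
Each contributed unit returns 3.660 to the group, so the social optimum is full contribution by everyone: group total = 3.660 × 190 = 695.40.
Efficiency loss = (3.660 − 1) × 190 = 505.40.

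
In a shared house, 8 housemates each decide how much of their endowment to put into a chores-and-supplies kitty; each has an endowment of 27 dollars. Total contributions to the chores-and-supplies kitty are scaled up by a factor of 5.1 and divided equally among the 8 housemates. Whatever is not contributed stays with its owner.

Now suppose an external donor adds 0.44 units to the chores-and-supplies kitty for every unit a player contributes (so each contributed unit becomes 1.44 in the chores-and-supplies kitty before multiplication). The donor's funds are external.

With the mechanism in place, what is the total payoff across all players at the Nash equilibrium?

216.00 dollars

The effective private return is 5.1 × 1.44 / 8 = 0.9180, which is still under 1, so the mechanism doesn't change anyone's dominant strategy: zero contribution.
Everyone keeps their endowment and the group total is 8 × 27 = 216.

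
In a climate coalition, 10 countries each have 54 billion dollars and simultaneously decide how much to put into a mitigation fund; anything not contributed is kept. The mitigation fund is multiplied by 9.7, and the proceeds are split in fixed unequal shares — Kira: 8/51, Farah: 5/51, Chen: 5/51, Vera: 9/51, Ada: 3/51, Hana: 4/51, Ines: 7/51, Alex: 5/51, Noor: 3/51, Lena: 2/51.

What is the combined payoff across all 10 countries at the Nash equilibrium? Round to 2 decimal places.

Player j's private return per contributed unit is 9.7 × (j's share). Contributing is weakly dominant for j when that share is at least 1/9.7 = 0.1031, and contributing 0 is dominant otherwise.
Kira, Vera and Ines are above the threshold, contributing 54 each; the remaining 7 contribute 0. Total contributed: 162.
The mitigation fund pays out 9.7 × 162 = 1571.40 in total (split across the unequal shares, but the aggregate is all that matters for the group sum).
The 7 free-riders keep 54 each, adding 378. Group total = 378 + 1571.40 = 1949.40.

1949.40 billion dollars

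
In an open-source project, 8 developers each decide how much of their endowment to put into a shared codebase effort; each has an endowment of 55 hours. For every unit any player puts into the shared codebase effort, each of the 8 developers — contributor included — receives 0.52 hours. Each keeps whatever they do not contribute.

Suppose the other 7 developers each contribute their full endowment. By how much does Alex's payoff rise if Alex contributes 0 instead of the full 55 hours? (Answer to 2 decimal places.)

Switching from a contribution of 55 to 0 lets Alex keep an extra 55 hours, but lowers the shared codebase effort by 55, which costs Alex their own share of that drop: 0.52 × 55 = 28.60.
Net gain = 55 − 28.60 = 26.40. The private return per contributed unit (0.52) is below 1, so free-riding is indeed the best response regardless of what the others do.

26.40 hours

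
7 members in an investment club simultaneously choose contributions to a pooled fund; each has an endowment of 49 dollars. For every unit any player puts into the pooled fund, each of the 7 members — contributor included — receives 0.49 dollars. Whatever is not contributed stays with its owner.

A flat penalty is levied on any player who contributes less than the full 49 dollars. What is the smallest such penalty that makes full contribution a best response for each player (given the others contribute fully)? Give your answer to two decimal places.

24.99 dollars

Given the others contribute fully, the best deviation is to contribute 0 (any partial contribution still incurs the fine and gives up units whose private return 0.49 is below 1).
Deviating from 49 to 0 saves 49 dollars but forfeits the deviator's share of the drop in the pooled fund: 0.49 × 49 = 24.01.
So the deviation gain is 49 − 24.01 = 24.99, and the fine must be at least 24.99 dollars to wipe it out.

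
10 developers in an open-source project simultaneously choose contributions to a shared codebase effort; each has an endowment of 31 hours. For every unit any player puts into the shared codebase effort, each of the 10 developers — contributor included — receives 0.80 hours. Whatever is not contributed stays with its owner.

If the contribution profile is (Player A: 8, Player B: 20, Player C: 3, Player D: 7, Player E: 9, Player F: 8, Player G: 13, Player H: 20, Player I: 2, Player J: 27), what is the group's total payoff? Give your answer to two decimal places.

Total contributed: 8 + 20 + 3 + 7 + 9 + 8 + 13 + 20 + 2 + 27 = 117; total kept: 10 × 31 − 117 = 193.
The shared codebase effort pays out 0.80 × 10 × 117 = 936.00 in aggregate.
Group total = 193 + 936.00 = 1129.00.

1129.00 hours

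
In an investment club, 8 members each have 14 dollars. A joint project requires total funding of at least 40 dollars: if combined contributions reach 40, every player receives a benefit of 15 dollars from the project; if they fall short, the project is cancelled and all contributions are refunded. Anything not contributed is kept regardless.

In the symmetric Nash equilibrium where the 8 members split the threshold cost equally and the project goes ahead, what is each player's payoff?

Equal share of the threshold: 40/8 = 5.
At this profile no one gains by cutting their contribution: any cut drops the total below 40, the project is cancelled, contributions are refunded, and the deviator ends with 14, which is less than 14 − 5 + 15 = 24. Contributing more than 5 just wastes the excess. So contributing exactly 5 is a best response.
Each player's payoff: 14 − 5 + 15 = 24.

24 dollars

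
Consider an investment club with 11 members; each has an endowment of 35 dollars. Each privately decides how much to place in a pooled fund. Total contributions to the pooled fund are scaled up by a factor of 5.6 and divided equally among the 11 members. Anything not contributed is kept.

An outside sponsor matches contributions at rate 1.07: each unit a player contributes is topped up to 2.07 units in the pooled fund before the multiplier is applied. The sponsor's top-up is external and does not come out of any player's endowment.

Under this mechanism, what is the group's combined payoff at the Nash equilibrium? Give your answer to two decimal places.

4462.92 dollars

Under the mechanism each unit contributed yields 5.6 × 2.07 / 11 = 1.0538 back to its contributor per unit of net cost, which exceeds 1, making full contribution the dominant choice for everyone.
At the Nash equilibrium everyone contributes 35. Group total payoff = 5.6 × 2.07 × 385 = 4462.92.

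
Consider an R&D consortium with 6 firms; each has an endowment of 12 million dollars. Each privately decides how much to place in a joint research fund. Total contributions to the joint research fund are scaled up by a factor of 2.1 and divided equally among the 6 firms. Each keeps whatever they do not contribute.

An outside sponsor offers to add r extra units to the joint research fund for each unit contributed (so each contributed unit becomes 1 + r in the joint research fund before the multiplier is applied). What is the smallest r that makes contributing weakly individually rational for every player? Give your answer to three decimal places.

With matching at rate r, one contributed unit becomes (1 + r) in the joint research fund and returns 2.1 × (1 + r) / 6 to the contributor.
Setting this equal to 1: 1 + r = 6/2.1 = 2.8571.
So the minimum matching rate is r = 2.8571 − 1 = 1.857.

1.857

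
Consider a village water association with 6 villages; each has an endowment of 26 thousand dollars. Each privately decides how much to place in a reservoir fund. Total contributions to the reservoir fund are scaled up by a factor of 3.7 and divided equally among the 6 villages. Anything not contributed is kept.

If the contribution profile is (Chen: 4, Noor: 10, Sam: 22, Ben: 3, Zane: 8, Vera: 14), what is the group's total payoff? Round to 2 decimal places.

320.70 thousand dollars

Total contributed: 4 + 10 + 22 + 3 + 8 + 14 = 61; total kept: 6 × 26 − 61 = 95.
The reservoir fund pays out 3.7 × 61 = 225.70 in aggregate.
Group total = 95 + 225.70 = 320.70.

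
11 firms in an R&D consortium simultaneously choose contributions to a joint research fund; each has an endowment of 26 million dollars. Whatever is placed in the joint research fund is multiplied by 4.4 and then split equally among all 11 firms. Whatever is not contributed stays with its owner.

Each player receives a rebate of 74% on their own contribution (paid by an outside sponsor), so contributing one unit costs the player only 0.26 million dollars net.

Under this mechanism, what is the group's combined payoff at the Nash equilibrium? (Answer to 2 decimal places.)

The effective private return per unit is now (4.4/11) / 0.26 = 1.5385 > 1, so every player's dominant strategy flips to full contribution.
At the Nash equilibrium everyone contributes 26. Group total payoff = 11 × (26 × 0.74 + 4.4 × 26) = 1470.04.

1470.04 million dollars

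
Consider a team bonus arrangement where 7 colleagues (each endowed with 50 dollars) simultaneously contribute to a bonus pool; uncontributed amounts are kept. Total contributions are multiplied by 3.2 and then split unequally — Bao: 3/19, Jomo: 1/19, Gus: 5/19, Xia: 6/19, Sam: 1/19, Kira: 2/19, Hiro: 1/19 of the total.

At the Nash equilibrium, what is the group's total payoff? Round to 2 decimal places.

Each unit j contributes comes back to j as 3.2 × (j's share), so j prefers to contribute only if that share exceeds 1/3.2 = 0.3125; otherwise keeping the unit dominates.
Xia alone (share 6/19) is above the threshold, contributing 50; the remaining 6 contribute 0. Total contributed: 50.
The bonus pool pays out 3.2 × 50 = 160.00 in total (split across the unequal shares, but the aggregate is all that matters for the group sum).
The 6 free-riders keep 50 each, adding 300. Group total = 300 + 160.00 = 460.00.

460.00 dollars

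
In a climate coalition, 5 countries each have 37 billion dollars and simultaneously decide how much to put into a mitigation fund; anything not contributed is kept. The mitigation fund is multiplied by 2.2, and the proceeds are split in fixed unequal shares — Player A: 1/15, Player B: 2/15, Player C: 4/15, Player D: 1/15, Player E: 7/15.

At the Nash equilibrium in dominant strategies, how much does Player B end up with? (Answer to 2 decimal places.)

47.85 billion dollars

Player j's private return per contributed unit is 2.2 × (j's share). Contributing is weakly dominant for j when that share is at least 1/2.2 = 0.4545, and contributing 0 is dominant otherwise.
Player E alone (share 7/15) is above the threshold, contributing 37; the remaining 4 contribute 0. Total contributed: 37.
Player B keeps 37 and receives 2.2 × 37 × 2/15 = 10.85 from the mitigation fund, for a payoff of 47.85.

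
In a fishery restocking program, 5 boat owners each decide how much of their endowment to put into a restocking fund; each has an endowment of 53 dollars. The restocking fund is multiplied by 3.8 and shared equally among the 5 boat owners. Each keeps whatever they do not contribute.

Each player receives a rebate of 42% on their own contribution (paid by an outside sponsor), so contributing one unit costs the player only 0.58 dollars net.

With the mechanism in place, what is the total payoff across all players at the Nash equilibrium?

1118.30 dollars

With the mechanism, a contributed unit returns (3.8/5) / 0.58 = 1.3103 per unit of net cost to the contributor — now above 1 — so contributing fully is weakly dominant for every player.
At the Nash equilibrium everyone contributes 53. Group total payoff = 5 × (53 × 0.42 + 3.8 × 53) = 1118.30.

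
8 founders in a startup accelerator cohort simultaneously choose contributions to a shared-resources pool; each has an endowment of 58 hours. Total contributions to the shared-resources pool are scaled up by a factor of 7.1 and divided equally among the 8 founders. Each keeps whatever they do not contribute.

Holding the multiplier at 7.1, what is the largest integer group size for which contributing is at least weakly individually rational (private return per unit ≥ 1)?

7

Private return per unit is 7.1/(group size), which is ≥ 1 whenever the group size is ≤ 7.1.
The largest such integer is 7.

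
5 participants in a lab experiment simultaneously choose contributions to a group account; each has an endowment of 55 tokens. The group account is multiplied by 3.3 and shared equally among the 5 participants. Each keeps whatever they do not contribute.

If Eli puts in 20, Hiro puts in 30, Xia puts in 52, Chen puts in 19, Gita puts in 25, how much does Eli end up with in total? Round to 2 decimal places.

131.36 tokens

Total contributed: 20 + 30 + 52 + 19 + 25 = 146.
Each receives 3.3 × 146 / 5 = 96.36 from the group account.
Eli keeps 55 − 20 = 35, so Eli's payoff is 35 + 96.36 = 131.36.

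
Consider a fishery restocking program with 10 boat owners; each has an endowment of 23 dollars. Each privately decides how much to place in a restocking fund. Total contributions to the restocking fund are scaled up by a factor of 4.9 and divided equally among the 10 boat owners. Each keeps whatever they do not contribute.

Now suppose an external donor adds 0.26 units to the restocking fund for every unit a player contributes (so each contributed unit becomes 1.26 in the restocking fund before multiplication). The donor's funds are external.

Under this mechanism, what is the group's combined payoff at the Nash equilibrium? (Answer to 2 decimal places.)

230.00 dollars

Even with the mechanism, each unit contributed returns only 4.9 × 1.26 / 10 = 0.6174 per unit of net cost, so contributing nothing is still dominant.
Everyone keeps their endowment and the group total is 10 × 23 = 230.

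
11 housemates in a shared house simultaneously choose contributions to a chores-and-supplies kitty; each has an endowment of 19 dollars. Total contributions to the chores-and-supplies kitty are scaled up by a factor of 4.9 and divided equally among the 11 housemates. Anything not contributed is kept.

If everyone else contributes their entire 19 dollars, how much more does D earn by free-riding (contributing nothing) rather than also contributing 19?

10.54 dollars

Switching from a contribution of 19 to 0 lets D keep an extra 19 dollars, but lowers the chores-and-supplies kitty by 19, which costs D their own share of that drop: 4.9/11 × 19 = 8.46.
Net gain = 19 − 8.46 = 10.54. The private return per contributed unit (0.4455) is below 1, so free-riding is indeed the best response regardless of what the others do.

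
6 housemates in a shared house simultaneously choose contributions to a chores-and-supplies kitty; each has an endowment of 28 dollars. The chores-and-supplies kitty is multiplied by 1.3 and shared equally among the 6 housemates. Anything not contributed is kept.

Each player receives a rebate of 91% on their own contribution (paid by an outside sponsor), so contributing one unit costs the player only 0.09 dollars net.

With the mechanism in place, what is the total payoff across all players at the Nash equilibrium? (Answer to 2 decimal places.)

371.28 dollars

The effective private return per unit is now (1.3/6) / 0.09 = 2.4074 > 1, so every player's dominant strategy flips to full contribution.
So the Nash equilibrium is full contribution by all 6; the group earns 6 × (28 × 0.91 + 1.3 × 28) = 371.28.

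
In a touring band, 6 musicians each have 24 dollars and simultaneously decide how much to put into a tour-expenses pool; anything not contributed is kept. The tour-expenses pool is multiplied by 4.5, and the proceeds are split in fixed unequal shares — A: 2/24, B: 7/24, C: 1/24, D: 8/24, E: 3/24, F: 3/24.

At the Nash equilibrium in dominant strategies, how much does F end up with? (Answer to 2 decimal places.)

51.00 dollars

A player with share s gets back 4.5·s per unit contributed, so full contribution is dominant for anyone with s > 1/4.5 = 0.2222 and zero contribution is dominant for anyone below.
B and D are above the threshold, contributing 24 each; the remaining 4 contribute 0. Total contributed: 48.
F keeps 24 and receives 4.5 × 48 × 3/24 = 27.00 from the tour-expenses pool, for a payoff of 51.00.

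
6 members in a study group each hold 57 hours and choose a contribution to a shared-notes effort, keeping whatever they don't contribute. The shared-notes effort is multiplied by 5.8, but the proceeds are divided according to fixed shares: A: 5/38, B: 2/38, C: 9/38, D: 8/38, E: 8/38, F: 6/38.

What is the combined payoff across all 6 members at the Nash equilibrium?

Player j's private return per contributed unit is 5.8 × (j's share). Contributing is weakly dominant for j when that share is at least 1/5.8 = 0.1724, and contributing 0 is dominant otherwise.
C, D and E clear that bar, contributing 57 each; the remaining 3 contribute 0. Total contributed: 171.
The shared-notes effort pays out 5.8 × 171 = 991.80 in total (split across the unequal shares, but the aggregate is all that matters for the group sum).
The 3 free-riders keep 57 each, adding 171. Group total = 171 + 991.80 = 1162.80.

1162.80 hours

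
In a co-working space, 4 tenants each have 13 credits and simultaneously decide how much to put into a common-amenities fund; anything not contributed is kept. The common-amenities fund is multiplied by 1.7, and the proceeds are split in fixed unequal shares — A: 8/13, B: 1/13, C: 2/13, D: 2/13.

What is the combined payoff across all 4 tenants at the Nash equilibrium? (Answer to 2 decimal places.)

Each unit j contributes comes back to j as 1.7 × (j's share), so j prefers to contribute only if that share exceeds 1/1.7 = 0.5882; otherwise keeping the unit dominates.
The only share above 0.5882 is A's 8/13, contributing 13; the remaining 3 contribute 0. Total contributed: 13.
The common-amenities fund pays out 1.7 × 13 = 22.10 in total (split across the unequal shares, but the aggregate is all that matters for the group sum).
The 3 free-riders keep 13 each, adding 39. Group total = 39 + 22.10 = 61.10.

61.10 credits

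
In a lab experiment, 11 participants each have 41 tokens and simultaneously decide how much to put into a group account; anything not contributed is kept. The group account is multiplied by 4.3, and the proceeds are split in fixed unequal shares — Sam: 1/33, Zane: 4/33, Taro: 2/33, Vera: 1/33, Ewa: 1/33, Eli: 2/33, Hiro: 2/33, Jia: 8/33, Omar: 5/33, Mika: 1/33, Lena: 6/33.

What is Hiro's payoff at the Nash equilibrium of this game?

For player j, contributing a unit is worthwhile iff 4.3 × (j's share) ≥ 1, i.e. iff j's share is at least 0.2326.
Only Jia (8/33) clears that bar, contributing 41; the remaining 10 contribute 0. Total contributed: 41.
Hiro keeps 41 and receives 4.3 × 41 × 2/33 = 10.68 from the group account, for a payoff of 51.68.

51.68 tokens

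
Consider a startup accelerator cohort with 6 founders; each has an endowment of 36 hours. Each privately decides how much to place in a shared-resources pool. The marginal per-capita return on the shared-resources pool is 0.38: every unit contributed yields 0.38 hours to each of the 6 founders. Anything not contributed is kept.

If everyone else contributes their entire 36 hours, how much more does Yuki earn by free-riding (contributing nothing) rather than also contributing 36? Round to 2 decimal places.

22.32 hours

Switching from a contribution of 36 to 0 lets Yuki keep an extra 36 hours, but lowers the shared-resources pool by 36, which costs Yuki their own share of that drop: 0.38 × 36 = 13.68.
Net gain = 36 − 13.68 = 22.32. The private return per contributed unit (0.38) is below 1, so free-riding is indeed the best response regardless of what the others do.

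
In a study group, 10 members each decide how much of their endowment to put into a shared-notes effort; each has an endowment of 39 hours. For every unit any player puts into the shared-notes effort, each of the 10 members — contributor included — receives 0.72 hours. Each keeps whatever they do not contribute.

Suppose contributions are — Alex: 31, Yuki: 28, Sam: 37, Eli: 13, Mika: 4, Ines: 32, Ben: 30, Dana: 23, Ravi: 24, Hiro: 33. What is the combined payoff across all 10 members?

1971.00 hours

Total contributed: 31 + 28 + 37 + 13 + 4 + 32 + 30 + 23 + 24 + 33 = 255; total kept: 10 × 39 − 255 = 135.
The shared-notes effort pays out 0.72 × 10 × 255 = 1836.00 in aggregate.
Group total = 135 + 1836.00 = 1971.00.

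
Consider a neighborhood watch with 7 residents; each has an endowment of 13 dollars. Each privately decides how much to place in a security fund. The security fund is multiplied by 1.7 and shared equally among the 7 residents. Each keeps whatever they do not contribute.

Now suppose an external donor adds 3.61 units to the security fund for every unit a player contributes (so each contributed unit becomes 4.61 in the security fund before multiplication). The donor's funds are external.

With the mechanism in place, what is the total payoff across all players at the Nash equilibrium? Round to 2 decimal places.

713.17 dollars

The effective private return per unit is now 1.7 × 4.61 / 7 = 1.1196 > 1, so every player's dominant strategy flips to full contribution.
At the Nash equilibrium everyone contributes 13. Group total payoff = 1.7 × 4.61 × 91 = 713.17.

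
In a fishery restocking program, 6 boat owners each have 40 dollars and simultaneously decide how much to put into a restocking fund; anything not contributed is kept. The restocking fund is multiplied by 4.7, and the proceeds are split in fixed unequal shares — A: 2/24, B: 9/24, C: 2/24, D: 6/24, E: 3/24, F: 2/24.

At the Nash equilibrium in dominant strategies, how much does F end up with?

A player with share s gets back 4.7·s per unit contributed, so full contribution is dominant for anyone with s > 1/4.7 = 0.2128 and zero contribution is dominant for anyone below.
B and D clear that bar, contributing 40 each; the remaining 4 contribute 0. Total contributed: 80.
F keeps 40 and receives 4.7 × 80 × 2/24 = 31.33 from the restocking fund, for a payoff of 71.33.

71.33 dollars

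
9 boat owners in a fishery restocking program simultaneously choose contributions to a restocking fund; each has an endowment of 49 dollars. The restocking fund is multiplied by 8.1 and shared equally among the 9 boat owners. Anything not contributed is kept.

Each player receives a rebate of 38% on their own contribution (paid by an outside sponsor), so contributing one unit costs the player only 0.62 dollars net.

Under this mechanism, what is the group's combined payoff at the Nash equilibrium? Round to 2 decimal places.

Under the mechanism each unit contributed yields (8.1/9) / 0.62 = 1.4516 back to its contributor per unit of net cost, which exceeds 1, making full contribution the dominant choice for everyone.
So the Nash equilibrium is full contribution by all 9; the group earns 9 × (49 × 0.38 + 8.1 × 49) = 3739.68.

3739.68 dollars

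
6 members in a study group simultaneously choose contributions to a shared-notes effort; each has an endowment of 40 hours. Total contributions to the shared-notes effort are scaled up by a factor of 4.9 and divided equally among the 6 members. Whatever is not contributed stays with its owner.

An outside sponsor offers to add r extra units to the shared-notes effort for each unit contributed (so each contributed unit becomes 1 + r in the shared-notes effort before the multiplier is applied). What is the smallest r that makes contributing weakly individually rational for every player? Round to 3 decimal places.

0.224

With matching at rate r, one contributed unit becomes (1 + r) in the shared-notes effort and returns 4.9 × (1 + r) / 6 to the contributor.
Setting this equal to 1: 1 + r = 6/4.9 = 1.2245.
So the minimum matching rate is r = 1.2245 − 1 = 0.224.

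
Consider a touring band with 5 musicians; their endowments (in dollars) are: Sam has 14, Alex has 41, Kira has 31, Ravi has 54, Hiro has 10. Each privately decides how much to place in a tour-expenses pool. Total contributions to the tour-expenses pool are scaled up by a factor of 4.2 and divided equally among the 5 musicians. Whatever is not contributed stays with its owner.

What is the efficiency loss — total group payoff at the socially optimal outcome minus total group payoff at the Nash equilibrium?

The private return per contributed unit is 4.2/5 = 0.8400 < 1 for every player regardless of endowment, so the Nash equilibrium is zero contribution and the group total is Σ E_j = 14 + 41 + 31 + 54 + 10 = 150.
Each contributed unit returns 4.200 to the group, so the social optimum is full contribution by everyone: group total = 4.200 × 150 = 630.00.
Efficiency loss = (4.200 − 1) × 150 = 480.00.

480.00 dollars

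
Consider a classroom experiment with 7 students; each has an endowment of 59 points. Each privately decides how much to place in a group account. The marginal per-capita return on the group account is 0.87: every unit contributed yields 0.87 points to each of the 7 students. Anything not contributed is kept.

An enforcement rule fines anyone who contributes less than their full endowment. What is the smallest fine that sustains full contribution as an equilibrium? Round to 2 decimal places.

Given the others contribute fully, the best deviation is to contribute 0 (any partial contribution still incurs the fine and gives up units whose private return 0.87 is below 1).
Deviating from 59 to 0 saves 59 points but forfeits the deviator's share of the drop in the group account: 0.87 × 59 = 51.33.
So the deviation gain is 59 − 51.33 = 7.67, and the fine must be at least 7.67 points to wipe it out.

7.67 points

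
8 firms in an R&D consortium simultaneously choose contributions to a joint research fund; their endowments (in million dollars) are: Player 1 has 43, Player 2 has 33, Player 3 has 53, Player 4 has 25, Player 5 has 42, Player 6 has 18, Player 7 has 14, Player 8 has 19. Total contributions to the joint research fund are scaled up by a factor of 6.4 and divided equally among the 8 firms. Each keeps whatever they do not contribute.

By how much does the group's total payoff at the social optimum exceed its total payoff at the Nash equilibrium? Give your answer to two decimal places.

The private return per contributed unit is 6.4/8 = 0.8000 < 1 for every player regardless of endowment, so the Nash equilibrium is zero contribution and the group total is Σ E_j = 43 + 33 + 53 + 25 + 42 + 18 + 14 + 19 = 247.
Each contributed unit returns 6.400 to the group, so the social optimum is full contribution by everyone: group total = 6.400 × 247 = 1580.80.
Efficiency loss = (6.400 − 1) × 247 = 1333.80.

1333.80 million dollars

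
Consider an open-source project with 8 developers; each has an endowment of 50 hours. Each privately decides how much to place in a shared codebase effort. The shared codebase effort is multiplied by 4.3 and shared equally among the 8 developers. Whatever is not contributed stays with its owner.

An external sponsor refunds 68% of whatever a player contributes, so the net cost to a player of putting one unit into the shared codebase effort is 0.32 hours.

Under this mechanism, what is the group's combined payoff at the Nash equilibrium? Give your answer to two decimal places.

1992.00 hours

The effective private return per unit is now (4.3/8) / 0.32 = 1.6797 > 1, so every player's dominant strategy flips to full contribution.
So the Nash equilibrium is full contribution by all 8; the group earns 8 × (50 × 0.68 + 4.3 × 50) = 1992.00.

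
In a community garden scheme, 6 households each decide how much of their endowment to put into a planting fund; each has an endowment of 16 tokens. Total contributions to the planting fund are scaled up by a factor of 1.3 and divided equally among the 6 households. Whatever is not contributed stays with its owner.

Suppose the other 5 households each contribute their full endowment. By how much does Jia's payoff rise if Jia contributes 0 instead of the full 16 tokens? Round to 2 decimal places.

12.53 tokens

Switching from a contribution of 16 to 0 lets Jia keep an extra 16 tokens, but lowers the planting fund by 16, which costs Jia their own share of that drop: 1.3/6 × 16 = 3.47.
Net gain = 16 − 3.47 = 12.53. The private return per contributed unit (0.2167) is below 1, so free-riding is indeed the best response regardless of what the others do.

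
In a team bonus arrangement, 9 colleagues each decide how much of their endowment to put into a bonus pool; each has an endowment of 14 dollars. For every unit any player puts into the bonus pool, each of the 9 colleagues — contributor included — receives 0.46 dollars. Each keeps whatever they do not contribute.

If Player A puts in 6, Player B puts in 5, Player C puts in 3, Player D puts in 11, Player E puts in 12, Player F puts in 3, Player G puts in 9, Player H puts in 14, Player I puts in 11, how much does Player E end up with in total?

Total contributed: 6 + 5 + 3 + 11 + 12 + 3 + 9 + 14 + 11 = 74.
Each receives 0.46 × 74 = 34.04 from the bonus pool.
Player E keeps 14 − 12 = 2, so Player E's payoff is 2 + 34.04 = 36.04.

36.04 dollars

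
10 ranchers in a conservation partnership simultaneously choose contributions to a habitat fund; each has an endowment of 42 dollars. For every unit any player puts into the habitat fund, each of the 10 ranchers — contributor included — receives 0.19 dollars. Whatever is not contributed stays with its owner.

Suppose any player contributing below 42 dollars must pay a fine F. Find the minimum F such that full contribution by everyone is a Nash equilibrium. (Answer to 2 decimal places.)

Given the others contribute fully, the best deviation is to contribute 0 (any partial contribution still incurs the fine and gives up units whose private return 0.19 is below 1).
Deviating from 42 to 0 saves 42 dollars but forfeits the deviator's share of the drop in the habitat fund: 0.19 × 42 = 7.98.
So the deviation gain is 42 − 7.98 = 34.02, and the fine must be at least 34.02 dollars to wipe it out.

34.02 dollars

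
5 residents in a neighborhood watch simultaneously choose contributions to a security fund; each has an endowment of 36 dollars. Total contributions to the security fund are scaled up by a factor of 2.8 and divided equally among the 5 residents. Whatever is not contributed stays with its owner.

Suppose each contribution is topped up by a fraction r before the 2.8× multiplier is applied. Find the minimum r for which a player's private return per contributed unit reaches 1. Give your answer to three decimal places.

0.786

With matching at rate r, one contributed unit becomes (1 + r) in the security fund and returns 2.8 × (1 + r) / 5 to the contributor.
Setting this equal to 1: 1 + r = 5/2.8 = 1.7857.
So the minimum matching rate is r = 1.7857 − 1 = 0.786.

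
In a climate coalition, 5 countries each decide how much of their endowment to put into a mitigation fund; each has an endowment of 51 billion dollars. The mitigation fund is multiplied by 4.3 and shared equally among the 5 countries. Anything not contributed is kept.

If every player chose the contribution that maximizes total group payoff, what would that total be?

Each contributed unit returns 4.300 to the group as a whole (0.8600 to each of 5 players), which exceeds 1, so the social optimum is full contribution: group total = 4.300 × 255 = 1096.50.

1096.50 billion dollars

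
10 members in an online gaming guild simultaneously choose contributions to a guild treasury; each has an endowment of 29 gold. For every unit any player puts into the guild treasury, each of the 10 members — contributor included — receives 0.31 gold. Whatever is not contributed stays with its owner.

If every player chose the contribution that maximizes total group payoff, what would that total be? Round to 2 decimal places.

899.00 gold

Each contributed unit returns 3.100 to the group as a whole (0.31 to each of 10 players), which exceeds 1, so the social optimum is full contribution: group total = 3.100 × 290 = 899.00.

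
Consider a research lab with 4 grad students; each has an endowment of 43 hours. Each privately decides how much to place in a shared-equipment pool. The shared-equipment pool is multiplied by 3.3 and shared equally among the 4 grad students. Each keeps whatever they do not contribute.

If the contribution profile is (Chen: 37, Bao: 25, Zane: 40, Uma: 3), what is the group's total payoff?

413.50 hours

Total contributed: 37 + 25 + 40 + 3 = 105; total kept: 4 × 43 − 105 = 67.
The shared-equipment pool pays out 3.3 × 105 = 346.50 in aggregate.
Group total = 67 + 346.50 = 413.50.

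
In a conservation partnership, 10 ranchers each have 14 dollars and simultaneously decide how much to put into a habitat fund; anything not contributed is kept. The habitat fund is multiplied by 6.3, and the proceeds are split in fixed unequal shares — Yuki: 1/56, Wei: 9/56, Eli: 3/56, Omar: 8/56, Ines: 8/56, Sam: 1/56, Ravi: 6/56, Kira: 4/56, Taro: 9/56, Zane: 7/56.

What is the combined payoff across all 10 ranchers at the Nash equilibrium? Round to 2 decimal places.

A player with share s gets back 6.3·s per unit contributed, so full contribution is dominant for anyone with s > 1/6.3 = 0.1587 and zero contribution is dominant for anyone below.
Wei and Taro are above the threshold, contributing 14 each; the remaining 8 contribute 0. Total contributed: 28.
The habitat fund pays out 6.3 × 28 = 176.40 in total (split across the unequal shares, but the aggregate is all that matters for the group sum).
The 8 free-riders keep 14 each, adding 112. Group total = 112 + 176.40 = 288.40.

288.40 dollars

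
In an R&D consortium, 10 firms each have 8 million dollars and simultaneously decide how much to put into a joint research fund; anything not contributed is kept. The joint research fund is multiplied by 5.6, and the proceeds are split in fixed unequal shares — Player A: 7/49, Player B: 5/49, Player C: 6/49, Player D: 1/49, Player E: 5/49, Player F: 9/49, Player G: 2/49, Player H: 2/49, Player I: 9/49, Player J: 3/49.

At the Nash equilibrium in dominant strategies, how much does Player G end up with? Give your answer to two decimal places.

Player j's private return per contributed unit is 5.6 × (j's share). Contributing is weakly dominant for j when that share is at least 1/5.6 = 0.1786, and contributing 0 is dominant otherwise.
Player F and Player I clear that bar, contributing 8 each; the remaining 8 contribute 0. Total contributed: 16.
Player G keeps 8 and receives 5.6 × 16 × 2/49 = 3.66 from the joint research fund, for a payoff of 11.66.

11.66 million dollars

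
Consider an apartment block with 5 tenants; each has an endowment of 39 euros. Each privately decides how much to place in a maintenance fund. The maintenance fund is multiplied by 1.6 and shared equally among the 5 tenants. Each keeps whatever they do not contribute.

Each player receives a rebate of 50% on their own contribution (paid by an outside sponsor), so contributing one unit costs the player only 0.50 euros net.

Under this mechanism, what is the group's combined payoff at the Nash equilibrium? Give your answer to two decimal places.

The effective private return is (1.6/5) / 0.50 = 0.6400, which is still under 1, so the mechanism doesn't change anyone's dominant strategy: zero contribution.
At the Nash equilibrium no one contributes; group total payoff = 5 × 39 = 195.

195.00 euros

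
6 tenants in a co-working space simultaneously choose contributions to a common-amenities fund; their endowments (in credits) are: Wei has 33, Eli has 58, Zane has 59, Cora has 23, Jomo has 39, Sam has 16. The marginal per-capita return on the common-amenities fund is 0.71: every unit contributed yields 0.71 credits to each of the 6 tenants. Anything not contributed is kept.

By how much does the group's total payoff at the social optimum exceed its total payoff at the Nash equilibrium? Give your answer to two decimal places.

743.28 credits

The private return per contributed unit is 0.71 < 1 for everyone, so the Nash equilibrium is zero contribution and the group total is Σ E_j = 33 + 58 + 59 + 23 + 39 + 16 = 228.
Each contributed unit returns 4.260 to the group, so the social optimum is full contribution by everyone: group total = 4.260 × 228 = 971.28.
Efficiency loss = (4.260 − 1) × 228 = 743.28.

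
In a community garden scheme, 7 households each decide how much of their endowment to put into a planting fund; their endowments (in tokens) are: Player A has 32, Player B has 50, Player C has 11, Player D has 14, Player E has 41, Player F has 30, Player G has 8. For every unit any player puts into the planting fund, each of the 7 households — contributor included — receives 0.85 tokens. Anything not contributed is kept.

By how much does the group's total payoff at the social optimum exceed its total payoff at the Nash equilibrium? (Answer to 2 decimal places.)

The private return per contributed unit is 0.85 < 1 for everyone, so the Nash equilibrium is zero contribution and the group total is Σ E_j = 32 + 50 + 11 + 14 + 41 + 30 + 8 = 186.
Each contributed unit returns 5.950 to the group, so the social optimum is full contribution by everyone: group total = 5.950 × 186 = 1106.70.
Efficiency loss = (5.950 − 1) × 186 = 920.70.

920.70 tokens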